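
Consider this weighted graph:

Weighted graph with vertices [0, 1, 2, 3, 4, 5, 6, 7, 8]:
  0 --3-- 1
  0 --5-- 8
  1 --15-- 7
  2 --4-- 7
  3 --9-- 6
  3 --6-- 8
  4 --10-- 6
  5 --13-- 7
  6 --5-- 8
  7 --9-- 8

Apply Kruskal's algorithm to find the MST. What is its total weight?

Applying Kruskal's algorithm (sort edges by weight, add if no cycle):
  Add (0,1) w=3
  Add (2,7) w=4
  Add (0,8) w=5
  Add (6,8) w=5
  Add (3,8) w=6
  Skip (3,6) w=9 (creates cycle)
  Add (7,8) w=9
  Add (4,6) w=10
  Add (5,7) w=13
  Skip (1,7) w=15 (creates cycle)
MST weight = 55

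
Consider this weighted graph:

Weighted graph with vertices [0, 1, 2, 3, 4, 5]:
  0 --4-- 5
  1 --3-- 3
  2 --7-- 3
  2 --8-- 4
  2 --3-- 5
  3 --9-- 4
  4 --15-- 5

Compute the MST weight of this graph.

Applying Kruskal's algorithm (sort edges by weight, add if no cycle):
  Add (1,3) w=3
  Add (2,5) w=3
  Add (0,5) w=4
  Add (2,3) w=7
  Add (2,4) w=8
  Skip (3,4) w=9 (creates cycle)
  Skip (4,5) w=15 (creates cycle)
MST weight = 25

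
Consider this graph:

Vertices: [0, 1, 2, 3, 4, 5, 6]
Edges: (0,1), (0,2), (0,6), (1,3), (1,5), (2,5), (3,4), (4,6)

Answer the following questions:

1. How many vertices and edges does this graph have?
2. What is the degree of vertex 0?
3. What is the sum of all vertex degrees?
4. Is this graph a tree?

Count: 7 vertices, 8 edges.
Vertex 0 has neighbors [1, 2, 6], degree = 3.
Handshaking lemma: 2 * 8 = 16.
A tree on 7 vertices has 6 edges. This graph has 8 edges (2 extra). Not a tree.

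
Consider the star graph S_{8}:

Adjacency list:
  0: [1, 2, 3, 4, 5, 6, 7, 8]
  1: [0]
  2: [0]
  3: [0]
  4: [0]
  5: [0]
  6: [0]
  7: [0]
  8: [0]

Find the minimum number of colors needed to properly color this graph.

S_{8} has one hub adjacent to 8 leaves; leaves are pairwise non-adjacent.
Color the hub 0 and every leaf 1.
Chromatic number = 2.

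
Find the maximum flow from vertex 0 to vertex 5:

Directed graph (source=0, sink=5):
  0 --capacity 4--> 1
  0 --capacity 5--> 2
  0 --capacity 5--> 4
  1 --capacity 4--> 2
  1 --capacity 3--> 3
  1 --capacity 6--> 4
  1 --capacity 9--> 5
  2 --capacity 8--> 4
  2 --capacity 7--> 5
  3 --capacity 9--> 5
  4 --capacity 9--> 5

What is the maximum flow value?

Computing max flow:
  Flow on (0->1): 4/4
  Flow on (0->2): 5/5
  Flow on (0->4): 5/5
  Flow on (1->5): 4/9
  Flow on (2->5): 5/7
  Flow on (4->5): 5/9
Maximum flow = 14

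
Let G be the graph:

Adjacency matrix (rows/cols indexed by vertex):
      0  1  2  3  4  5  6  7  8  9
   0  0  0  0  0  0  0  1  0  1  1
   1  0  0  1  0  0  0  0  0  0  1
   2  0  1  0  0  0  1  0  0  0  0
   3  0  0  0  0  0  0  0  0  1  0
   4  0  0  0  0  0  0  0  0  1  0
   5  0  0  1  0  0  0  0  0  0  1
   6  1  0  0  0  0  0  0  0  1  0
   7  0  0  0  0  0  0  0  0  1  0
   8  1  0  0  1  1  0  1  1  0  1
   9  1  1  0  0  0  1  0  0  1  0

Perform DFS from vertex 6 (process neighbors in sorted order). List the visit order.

DFS from vertex 6 (neighbors processed in ascending order):
Visit order: 6, 0, 8, 3, 4, 7, 9, 1, 2, 5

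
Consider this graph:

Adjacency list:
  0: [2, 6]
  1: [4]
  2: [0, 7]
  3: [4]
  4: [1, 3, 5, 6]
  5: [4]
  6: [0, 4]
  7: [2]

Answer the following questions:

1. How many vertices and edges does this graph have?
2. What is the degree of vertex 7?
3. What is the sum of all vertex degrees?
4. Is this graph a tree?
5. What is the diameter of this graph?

Count: 8 vertices, 7 edges.
Vertex 7 has neighbors [2], degree = 1.
Handshaking lemma: 2 * 7 = 14.
A graph is a tree iff it is connected and has exactly n-1 edges. This graph is connected (all 8 vertices in one component) and has 8-1 = 7 edges. It is a tree.
Diameter (longest shortest path) = 5.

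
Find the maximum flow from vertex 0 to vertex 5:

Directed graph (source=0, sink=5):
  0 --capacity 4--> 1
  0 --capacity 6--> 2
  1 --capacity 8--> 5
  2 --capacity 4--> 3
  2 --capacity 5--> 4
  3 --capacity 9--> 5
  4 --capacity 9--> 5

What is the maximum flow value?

Computing max flow:
  Flow on (0->1): 4/4
  Flow on (0->2): 6/6
  Flow on (1->5): 4/8
  Flow on (2->3): 4/4
  Flow on (2->4): 2/5
  Flow on (3->5): 4/9
  Flow on (4->5): 2/9
Maximum flow = 10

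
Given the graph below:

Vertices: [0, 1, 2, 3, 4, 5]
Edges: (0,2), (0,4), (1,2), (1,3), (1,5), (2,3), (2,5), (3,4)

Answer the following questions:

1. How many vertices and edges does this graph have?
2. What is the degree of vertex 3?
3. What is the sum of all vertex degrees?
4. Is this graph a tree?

Count: 6 vertices, 8 edges.
Vertex 3 has neighbors [1, 2, 4], degree = 3.
Handshaking lemma: 2 * 8 = 16.
A tree on 6 vertices has 5 edges. This graph has 8 edges (3 extra). Not a tree.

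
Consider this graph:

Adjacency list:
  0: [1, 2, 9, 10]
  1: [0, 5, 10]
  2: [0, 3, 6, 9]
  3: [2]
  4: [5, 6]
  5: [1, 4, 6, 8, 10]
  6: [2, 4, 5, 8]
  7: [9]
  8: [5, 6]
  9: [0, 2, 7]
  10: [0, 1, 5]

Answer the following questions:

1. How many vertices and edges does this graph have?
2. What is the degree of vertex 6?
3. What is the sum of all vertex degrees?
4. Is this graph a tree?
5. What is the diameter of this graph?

Count: 11 vertices, 16 edges.
Vertex 6 has neighbors [2, 4, 5, 8], degree = 4.
Handshaking lemma: 2 * 16 = 32.
A tree on 11 vertices has 10 edges. This graph has 16 edges (6 extra). Not a tree.
Diameter (longest shortest path) = 4.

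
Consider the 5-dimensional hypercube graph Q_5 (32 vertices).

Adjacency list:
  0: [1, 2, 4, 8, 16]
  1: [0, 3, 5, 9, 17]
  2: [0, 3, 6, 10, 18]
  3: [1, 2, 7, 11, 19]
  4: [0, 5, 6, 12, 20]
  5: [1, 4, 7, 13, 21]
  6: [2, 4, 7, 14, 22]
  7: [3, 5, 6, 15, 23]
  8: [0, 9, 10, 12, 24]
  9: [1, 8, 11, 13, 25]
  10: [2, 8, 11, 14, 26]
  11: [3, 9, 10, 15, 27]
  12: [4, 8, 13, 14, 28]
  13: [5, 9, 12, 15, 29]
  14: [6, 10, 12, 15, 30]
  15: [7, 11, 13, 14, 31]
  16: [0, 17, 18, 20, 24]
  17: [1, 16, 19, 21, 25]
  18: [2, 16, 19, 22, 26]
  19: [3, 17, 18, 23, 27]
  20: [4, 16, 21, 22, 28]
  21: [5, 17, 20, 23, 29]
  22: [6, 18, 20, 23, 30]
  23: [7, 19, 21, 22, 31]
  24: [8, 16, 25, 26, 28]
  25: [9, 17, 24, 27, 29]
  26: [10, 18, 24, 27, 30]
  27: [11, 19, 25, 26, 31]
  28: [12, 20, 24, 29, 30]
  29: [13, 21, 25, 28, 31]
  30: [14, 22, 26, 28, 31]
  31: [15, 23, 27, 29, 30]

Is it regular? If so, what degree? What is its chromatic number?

In Q_5, every vertex has exactly 5 neighbors (flip one of 5 bits), so it is 5-regular.
Q_5 is bipartite (partition by bit-parity), so chromatic number = 2.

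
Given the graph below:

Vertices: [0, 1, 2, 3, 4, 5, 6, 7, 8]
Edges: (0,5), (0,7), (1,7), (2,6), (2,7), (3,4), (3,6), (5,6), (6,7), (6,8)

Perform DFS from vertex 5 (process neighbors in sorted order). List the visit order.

DFS from vertex 5 (neighbors processed in ascending order):
Visit order: 5, 0, 7, 1, 2, 6, 3, 4, 8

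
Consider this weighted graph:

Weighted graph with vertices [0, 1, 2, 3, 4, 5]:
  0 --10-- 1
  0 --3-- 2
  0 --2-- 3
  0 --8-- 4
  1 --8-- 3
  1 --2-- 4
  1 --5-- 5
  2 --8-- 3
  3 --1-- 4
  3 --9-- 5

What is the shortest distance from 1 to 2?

Using Dijkstra's algorithm from vertex 1:
Shortest path: 1 -> 4 -> 3 -> 0 -> 2
Total weight: 2 + 1 + 2 + 3 = 8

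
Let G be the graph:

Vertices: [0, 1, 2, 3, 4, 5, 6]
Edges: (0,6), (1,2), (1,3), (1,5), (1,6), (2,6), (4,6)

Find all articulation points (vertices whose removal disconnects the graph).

An articulation point is a vertex whose removal disconnects the graph.
Articulation points: [1, 6]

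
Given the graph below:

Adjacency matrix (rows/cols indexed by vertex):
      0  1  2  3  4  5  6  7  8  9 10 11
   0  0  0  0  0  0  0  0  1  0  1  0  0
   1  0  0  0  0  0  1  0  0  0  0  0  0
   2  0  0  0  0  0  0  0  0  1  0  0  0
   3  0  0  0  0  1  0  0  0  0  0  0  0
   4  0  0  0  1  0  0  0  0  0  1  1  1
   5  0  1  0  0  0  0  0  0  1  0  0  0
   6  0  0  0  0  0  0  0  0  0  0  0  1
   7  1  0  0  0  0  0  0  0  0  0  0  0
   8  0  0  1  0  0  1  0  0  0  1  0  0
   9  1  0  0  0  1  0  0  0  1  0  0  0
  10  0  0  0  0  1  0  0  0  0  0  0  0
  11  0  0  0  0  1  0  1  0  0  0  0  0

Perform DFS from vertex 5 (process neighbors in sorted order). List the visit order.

DFS from vertex 5 (neighbors processed in ascending order):
Visit order: 5, 1, 8, 2, 9, 0, 7, 4, 3, 10, 11, 6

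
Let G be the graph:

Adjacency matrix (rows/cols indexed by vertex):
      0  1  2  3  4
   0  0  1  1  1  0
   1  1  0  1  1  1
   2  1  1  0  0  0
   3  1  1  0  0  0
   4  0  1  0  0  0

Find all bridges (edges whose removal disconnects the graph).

A bridge is an edge whose removal increases the number of connected components.
Bridges found: (1,4)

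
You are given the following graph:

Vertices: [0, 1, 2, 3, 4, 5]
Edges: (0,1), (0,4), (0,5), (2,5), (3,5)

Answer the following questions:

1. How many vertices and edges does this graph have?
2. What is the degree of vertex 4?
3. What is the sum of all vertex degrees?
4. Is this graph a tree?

Count: 6 vertices, 5 edges.
Vertex 4 has neighbors [0], degree = 1.
Handshaking lemma: 2 * 5 = 10.
A graph is a tree iff it is connected and has exactly n-1 edges. This graph is connected (all 6 vertices in one component) and has 6-1 = 5 edges. It is a tree.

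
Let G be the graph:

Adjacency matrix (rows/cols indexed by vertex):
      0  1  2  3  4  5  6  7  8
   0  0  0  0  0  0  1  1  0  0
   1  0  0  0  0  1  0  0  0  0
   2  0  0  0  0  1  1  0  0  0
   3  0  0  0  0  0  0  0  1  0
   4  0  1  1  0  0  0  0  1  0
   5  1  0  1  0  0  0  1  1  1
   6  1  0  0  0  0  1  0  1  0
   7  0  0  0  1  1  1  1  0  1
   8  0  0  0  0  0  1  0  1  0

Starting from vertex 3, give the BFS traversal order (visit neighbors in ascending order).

BFS from vertex 3 (neighbors processed in ascending order):
Visit order: 3, 7, 4, 5, 6, 8, 1, 2, 0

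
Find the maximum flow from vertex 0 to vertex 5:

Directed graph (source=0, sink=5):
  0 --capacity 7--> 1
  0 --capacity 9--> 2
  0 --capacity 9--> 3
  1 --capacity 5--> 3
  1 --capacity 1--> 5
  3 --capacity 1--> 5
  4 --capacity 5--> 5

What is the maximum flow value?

Computing max flow:
  Flow on (0->1): 2/7
  Flow on (1->3): 1/5
  Flow on (1->5): 1/1
  Flow on (3->5): 1/1
Maximum flow = 2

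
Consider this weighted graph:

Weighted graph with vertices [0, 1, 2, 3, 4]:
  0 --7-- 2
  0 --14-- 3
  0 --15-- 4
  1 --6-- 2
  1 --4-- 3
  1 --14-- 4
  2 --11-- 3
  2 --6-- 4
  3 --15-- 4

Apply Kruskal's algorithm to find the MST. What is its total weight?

Applying Kruskal's algorithm (sort edges by weight, add if no cycle):
  Add (1,3) w=4
  Add (1,2) w=6
  Add (2,4) w=6
  Add (0,2) w=7
  Skip (2,3) w=11 (creates cycle)
  Skip (0,3) w=14 (creates cycle)
  Skip (1,4) w=14 (creates cycle)
  Skip (0,4) w=15 (creates cycle)
  Skip (3,4) w=15 (creates cycle)
MST weight = 23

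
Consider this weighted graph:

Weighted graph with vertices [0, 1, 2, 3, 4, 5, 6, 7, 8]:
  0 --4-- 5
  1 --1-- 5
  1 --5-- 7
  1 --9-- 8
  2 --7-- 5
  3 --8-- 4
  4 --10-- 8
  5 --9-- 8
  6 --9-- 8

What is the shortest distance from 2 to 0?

Using Dijkstra's algorithm from vertex 2:
Shortest path: 2 -> 5 -> 0
Total weight: 7 + 4 = 11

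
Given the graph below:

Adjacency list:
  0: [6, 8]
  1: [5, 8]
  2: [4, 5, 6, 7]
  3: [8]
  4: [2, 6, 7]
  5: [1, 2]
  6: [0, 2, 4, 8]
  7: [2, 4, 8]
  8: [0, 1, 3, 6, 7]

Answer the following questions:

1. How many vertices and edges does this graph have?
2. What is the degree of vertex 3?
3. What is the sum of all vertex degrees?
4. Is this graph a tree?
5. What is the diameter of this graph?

Count: 9 vertices, 13 edges.
Vertex 3 has neighbors [8], degree = 1.
Handshaking lemma: 2 * 13 = 26.
A tree on 9 vertices has 8 edges. This graph has 13 edges (5 extra). Not a tree.
Diameter (longest shortest path) = 3.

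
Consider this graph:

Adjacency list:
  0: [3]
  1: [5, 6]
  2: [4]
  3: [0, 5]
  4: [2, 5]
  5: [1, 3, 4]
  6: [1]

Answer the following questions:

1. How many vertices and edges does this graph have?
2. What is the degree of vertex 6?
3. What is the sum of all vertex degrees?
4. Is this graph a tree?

Count: 7 vertices, 6 edges.
Vertex 6 has neighbors [1], degree = 1.
Handshaking lemma: 2 * 6 = 12.
A graph is a tree iff it is connected and has exactly n-1 edges. This graph is connected (all 7 vertices in one component) and has 7-1 = 6 edges. It is a tree.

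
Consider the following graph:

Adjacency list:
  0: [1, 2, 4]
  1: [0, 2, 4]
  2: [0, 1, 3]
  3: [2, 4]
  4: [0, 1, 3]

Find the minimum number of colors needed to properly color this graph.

The graph has a maximum clique of size 3 (lower bound on chromatic number).
A valid 3-coloring: {0: 0, 1: 1, 2: 2, 3: 0, 4: 2}.
Chromatic number = 3.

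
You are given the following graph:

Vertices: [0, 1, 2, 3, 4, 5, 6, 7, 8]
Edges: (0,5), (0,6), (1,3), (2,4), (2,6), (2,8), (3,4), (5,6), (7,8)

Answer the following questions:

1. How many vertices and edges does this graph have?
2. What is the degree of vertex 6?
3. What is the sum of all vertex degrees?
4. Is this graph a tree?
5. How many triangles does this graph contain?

Count: 9 vertices, 9 edges.
Vertex 6 has neighbors [0, 2, 5], degree = 3.
Handshaking lemma: 2 * 9 = 18.
A tree on 9 vertices has 8 edges. This graph has 9 edges (1 extra). Not a tree.
Number of triangles = 1.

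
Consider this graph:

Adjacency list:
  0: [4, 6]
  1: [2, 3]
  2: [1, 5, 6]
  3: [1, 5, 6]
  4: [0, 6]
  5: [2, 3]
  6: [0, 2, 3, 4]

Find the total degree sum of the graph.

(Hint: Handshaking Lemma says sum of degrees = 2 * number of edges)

Count edges: 9 edges.
By Handshaking Lemma: sum of degrees = 2 * 9 = 18.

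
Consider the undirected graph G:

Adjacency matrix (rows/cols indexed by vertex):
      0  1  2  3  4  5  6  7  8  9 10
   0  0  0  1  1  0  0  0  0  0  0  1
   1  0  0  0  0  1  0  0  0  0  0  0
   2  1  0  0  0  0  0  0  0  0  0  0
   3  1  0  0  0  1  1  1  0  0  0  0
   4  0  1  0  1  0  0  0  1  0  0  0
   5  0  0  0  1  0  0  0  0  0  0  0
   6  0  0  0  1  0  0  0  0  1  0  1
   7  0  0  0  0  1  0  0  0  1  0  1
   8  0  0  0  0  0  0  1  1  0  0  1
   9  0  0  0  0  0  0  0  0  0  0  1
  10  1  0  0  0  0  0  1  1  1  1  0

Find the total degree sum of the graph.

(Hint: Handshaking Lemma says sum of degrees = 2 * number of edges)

Count edges: 14 edges.
By Handshaking Lemma: sum of degrees = 2 * 14 = 28.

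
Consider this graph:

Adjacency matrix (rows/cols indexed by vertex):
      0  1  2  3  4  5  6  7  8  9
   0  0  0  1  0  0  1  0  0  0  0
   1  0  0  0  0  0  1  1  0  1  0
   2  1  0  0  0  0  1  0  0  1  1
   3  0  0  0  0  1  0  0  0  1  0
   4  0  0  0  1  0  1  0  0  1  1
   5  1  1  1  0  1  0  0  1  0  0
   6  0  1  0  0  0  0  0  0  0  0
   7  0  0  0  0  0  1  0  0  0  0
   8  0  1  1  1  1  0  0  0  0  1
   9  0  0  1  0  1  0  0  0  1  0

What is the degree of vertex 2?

Vertex 2 has neighbors [0, 5, 8, 9], so deg(2) = 4.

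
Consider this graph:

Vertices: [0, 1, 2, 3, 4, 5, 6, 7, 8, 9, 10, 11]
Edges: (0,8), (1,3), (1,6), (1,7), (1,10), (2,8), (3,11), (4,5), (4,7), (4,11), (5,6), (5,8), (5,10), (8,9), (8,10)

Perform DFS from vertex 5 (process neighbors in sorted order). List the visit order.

DFS from vertex 5 (neighbors processed in ascending order):
Visit order: 5, 4, 7, 1, 3, 11, 6, 10, 8, 0, 2, 9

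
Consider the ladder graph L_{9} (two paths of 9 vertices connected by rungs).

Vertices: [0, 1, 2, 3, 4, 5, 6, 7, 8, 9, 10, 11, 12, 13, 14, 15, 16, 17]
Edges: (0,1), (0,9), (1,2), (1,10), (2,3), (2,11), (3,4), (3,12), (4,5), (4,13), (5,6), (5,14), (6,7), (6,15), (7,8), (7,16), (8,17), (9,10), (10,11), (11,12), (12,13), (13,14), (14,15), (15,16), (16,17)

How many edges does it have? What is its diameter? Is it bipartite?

Ladder graph L_{9}: 9 rungs + 2 * (9-1) path edges = 9 + 16 = 25 edges.
Diameter = 9.
Ladder graphs are bipartite (alternating coloring along each path).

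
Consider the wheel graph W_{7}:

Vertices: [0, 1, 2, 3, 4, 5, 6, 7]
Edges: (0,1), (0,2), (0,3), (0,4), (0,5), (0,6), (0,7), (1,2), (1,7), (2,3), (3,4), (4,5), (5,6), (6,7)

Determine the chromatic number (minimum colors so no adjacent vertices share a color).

W_{7} = C_{7} plus a hub adjacent to every cycle vertex.
The outer cycle needs 3 colors (odd cycle); the hub is adjacent to all of them so needs a fresh color.
Chromatic number = 3 + 1 = 4.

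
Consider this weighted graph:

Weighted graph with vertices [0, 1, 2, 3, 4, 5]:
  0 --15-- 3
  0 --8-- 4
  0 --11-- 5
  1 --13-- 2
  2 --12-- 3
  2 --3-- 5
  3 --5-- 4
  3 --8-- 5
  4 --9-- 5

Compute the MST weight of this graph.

Applying Kruskal's algorithm (sort edges by weight, add if no cycle):
  Add (2,5) w=3
  Add (3,4) w=5
  Add (0,4) w=8
  Add (3,5) w=8
  Skip (4,5) w=9 (creates cycle)
  Skip (0,5) w=11 (creates cycle)
  Skip (2,3) w=12 (creates cycle)
  Add (1,2) w=13
  Skip (0,3) w=15 (creates cycle)
MST weight = 37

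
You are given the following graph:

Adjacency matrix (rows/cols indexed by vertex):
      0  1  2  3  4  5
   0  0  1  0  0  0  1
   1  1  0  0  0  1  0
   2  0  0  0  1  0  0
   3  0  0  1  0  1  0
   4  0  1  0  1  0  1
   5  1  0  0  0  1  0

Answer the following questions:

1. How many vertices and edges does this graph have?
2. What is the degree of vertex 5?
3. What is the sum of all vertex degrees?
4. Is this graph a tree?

Count: 6 vertices, 6 edges.
Vertex 5 has neighbors [0, 4], degree = 2.
Handshaking lemma: 2 * 6 = 12.
A tree on 6 vertices has 5 edges. This graph has 6 edges (1 extra). Not a tree.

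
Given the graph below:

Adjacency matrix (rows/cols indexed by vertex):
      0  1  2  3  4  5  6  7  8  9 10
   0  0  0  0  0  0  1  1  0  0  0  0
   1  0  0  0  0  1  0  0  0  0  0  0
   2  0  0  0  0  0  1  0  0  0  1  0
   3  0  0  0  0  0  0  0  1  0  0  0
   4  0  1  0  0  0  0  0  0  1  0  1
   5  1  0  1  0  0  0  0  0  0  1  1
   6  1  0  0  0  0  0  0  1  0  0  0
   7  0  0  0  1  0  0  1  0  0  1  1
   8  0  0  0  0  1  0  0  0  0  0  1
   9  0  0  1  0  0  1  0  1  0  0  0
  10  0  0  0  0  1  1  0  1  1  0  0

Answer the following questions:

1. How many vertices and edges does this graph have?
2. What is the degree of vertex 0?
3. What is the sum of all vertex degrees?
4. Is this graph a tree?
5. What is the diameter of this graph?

Count: 11 vertices, 14 edges.
Vertex 0 has neighbors [5, 6], degree = 2.
Handshaking lemma: 2 * 14 = 28.
A tree on 11 vertices has 10 edges. This graph has 14 edges (4 extra). Not a tree.
Diameter (longest shortest path) = 4.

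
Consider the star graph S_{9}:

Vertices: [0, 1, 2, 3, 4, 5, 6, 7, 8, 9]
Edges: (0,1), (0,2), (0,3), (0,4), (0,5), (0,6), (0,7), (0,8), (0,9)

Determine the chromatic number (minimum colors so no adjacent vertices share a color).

S_{9} has one hub adjacent to 9 leaves; leaves are pairwise non-adjacent.
Color the hub 0 and every leaf 1.
Chromatic number = 2.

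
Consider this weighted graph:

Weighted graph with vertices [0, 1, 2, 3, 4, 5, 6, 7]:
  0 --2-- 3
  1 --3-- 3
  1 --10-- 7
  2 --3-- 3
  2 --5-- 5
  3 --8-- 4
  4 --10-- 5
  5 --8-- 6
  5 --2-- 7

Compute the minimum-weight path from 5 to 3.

Using Dijkstra's algorithm from vertex 5:
Shortest path: 5 -> 2 -> 3
Total weight: 5 + 3 = 8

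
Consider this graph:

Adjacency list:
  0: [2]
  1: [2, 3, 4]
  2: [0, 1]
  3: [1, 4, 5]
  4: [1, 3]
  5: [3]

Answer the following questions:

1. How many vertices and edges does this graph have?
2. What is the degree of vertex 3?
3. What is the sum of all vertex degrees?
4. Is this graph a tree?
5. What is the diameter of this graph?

Count: 6 vertices, 6 edges.
Vertex 3 has neighbors [1, 4, 5], degree = 3.
Handshaking lemma: 2 * 6 = 12.
A tree on 6 vertices has 5 edges. This graph has 6 edges (1 extra). Not a tree.
Diameter (longest shortest path) = 4.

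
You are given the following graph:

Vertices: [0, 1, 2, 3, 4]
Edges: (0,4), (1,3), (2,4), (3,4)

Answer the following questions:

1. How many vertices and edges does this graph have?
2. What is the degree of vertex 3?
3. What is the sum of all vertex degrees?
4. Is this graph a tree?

Count: 5 vertices, 4 edges.
Vertex 3 has neighbors [1, 4], degree = 2.
Handshaking lemma: 2 * 4 = 8.
A graph is a tree iff it is connected and has exactly n-1 edges. This graph is connected (all 5 vertices in one component) and has 5-1 = 4 edges. It is a tree.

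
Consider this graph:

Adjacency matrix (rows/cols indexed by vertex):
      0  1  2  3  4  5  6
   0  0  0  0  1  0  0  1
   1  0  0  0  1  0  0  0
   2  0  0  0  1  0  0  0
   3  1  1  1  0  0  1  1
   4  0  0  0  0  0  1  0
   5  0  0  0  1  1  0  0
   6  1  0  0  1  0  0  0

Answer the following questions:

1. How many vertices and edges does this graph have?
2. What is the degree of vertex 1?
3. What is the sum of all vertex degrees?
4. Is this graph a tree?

Count: 7 vertices, 7 edges.
Vertex 1 has neighbors [3], degree = 1.
Handshaking lemma: 2 * 7 = 14.
A tree on 7 vertices has 6 edges. This graph has 7 edges (1 extra). Not a tree.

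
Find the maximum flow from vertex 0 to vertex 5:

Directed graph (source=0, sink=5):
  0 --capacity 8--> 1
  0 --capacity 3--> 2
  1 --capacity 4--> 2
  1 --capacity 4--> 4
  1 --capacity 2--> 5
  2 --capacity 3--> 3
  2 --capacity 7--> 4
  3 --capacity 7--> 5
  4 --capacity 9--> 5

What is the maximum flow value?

Computing max flow:
  Flow on (0->1): 8/8
  Flow on (0->2): 3/3
  Flow on (1->2): 2/4
  Flow on (1->4): 4/4
  Flow on (1->5): 2/2
  Flow on (2->3): 3/3
  Flow on (2->4): 2/7
  Flow on (3->5): 3/7
  Flow on (4->5): 6/9
Maximum flow = 11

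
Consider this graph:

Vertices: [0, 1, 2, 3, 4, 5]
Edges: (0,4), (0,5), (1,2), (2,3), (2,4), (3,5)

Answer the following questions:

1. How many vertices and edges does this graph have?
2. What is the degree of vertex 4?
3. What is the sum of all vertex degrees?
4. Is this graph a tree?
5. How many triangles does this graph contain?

Count: 6 vertices, 6 edges.
Vertex 4 has neighbors [0, 2], degree = 2.
Handshaking lemma: 2 * 6 = 12.
A tree on 6 vertices has 5 edges. This graph has 6 edges (1 extra). Not a tree.
Number of triangles = 0.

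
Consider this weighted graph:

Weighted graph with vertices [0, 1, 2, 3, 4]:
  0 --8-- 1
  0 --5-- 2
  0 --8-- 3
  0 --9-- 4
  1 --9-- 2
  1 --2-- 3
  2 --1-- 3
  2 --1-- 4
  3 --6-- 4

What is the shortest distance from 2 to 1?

Using Dijkstra's algorithm from vertex 2:
Shortest path: 2 -> 3 -> 1
Total weight: 1 + 2 = 3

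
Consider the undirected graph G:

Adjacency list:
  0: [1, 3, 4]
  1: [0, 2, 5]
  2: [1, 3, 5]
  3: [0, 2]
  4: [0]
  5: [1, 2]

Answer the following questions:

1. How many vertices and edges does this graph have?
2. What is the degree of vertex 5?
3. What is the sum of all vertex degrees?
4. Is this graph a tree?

Count: 6 vertices, 7 edges.
Vertex 5 has neighbors [1, 2], degree = 2.
Handshaking lemma: 2 * 7 = 14.
A tree on 6 vertices has 5 edges. This graph has 7 edges (2 extra). Not a tree.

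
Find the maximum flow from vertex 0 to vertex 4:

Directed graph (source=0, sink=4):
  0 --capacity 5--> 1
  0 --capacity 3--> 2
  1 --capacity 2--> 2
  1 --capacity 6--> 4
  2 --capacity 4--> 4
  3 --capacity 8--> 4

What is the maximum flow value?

Computing max flow:
  Flow on (0->1): 5/5
  Flow on (0->2): 3/3
  Flow on (1->4): 5/6
  Flow on (2->4): 3/4
Maximum flow = 8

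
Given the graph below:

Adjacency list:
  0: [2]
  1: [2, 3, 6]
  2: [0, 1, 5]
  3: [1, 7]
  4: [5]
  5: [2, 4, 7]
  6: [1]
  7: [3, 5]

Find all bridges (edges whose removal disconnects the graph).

A bridge is an edge whose removal increases the number of connected components.
Bridges found: (0,2), (1,6), (4,5)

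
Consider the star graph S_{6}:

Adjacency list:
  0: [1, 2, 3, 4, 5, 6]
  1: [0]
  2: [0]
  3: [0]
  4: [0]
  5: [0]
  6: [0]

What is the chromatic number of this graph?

S_{6} has one hub adjacent to 6 leaves; leaves are pairwise non-adjacent.
Color the hub 0 and every leaf 1.
Chromatic number = 2.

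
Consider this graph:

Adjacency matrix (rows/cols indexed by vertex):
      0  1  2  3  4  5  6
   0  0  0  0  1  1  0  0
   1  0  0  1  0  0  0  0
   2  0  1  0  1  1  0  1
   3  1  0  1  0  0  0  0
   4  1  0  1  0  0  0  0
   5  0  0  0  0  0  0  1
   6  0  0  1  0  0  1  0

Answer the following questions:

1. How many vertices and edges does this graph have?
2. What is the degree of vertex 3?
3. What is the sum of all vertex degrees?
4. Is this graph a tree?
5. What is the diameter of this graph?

Count: 7 vertices, 7 edges.
Vertex 3 has neighbors [0, 2], degree = 2.
Handshaking lemma: 2 * 7 = 14.
A tree on 7 vertices has 6 edges. This graph has 7 edges (1 extra). Not a tree.
Diameter (longest shortest path) = 4.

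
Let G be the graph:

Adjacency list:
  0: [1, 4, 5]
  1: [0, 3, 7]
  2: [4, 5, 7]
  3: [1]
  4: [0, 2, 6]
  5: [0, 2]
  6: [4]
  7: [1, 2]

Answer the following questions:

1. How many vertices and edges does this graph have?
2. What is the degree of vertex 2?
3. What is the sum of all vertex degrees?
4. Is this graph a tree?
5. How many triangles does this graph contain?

Count: 8 vertices, 9 edges.
Vertex 2 has neighbors [4, 5, 7], degree = 3.
Handshaking lemma: 2 * 9 = 18.
A tree on 8 vertices has 7 edges. This graph has 9 edges (2 extra). Not a tree.
Number of triangles = 0.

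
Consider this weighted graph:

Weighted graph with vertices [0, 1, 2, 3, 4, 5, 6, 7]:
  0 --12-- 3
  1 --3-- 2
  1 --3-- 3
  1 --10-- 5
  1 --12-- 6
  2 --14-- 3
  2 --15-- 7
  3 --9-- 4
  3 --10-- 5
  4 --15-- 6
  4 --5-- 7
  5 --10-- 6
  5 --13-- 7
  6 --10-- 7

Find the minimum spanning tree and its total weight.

Applying Kruskal's algorithm (sort edges by weight, add if no cycle):
  Add (1,2) w=3
  Add (1,3) w=3
  Add (4,7) w=5
  Add (3,4) w=9
  Add (1,5) w=10
  Skip (3,5) w=10 (creates cycle)
  Add (5,6) w=10
  Skip (6,7) w=10 (creates cycle)
  Add (0,3) w=12
  Skip (1,6) w=12 (creates cycle)
  Skip (5,7) w=13 (creates cycle)
  Skip (2,3) w=14 (creates cycle)
  Skip (2,7) w=15 (creates cycle)
  Skip (4,6) w=15 (creates cycle)
MST weight = 52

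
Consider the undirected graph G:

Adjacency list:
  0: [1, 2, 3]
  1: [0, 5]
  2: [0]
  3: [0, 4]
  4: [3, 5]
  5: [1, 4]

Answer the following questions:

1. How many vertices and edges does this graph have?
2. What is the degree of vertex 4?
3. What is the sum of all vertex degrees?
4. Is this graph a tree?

Count: 6 vertices, 6 edges.
Vertex 4 has neighbors [3, 5], degree = 2.
Handshaking lemma: 2 * 6 = 12.
A tree on 6 vertices has 5 edges. This graph has 6 edges (1 extra). Not a tree.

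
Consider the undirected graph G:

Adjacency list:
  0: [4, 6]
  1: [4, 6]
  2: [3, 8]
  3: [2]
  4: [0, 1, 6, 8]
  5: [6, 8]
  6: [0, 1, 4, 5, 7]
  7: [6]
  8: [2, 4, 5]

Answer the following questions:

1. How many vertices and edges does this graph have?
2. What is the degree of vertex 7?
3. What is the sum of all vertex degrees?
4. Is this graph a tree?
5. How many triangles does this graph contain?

Count: 9 vertices, 11 edges.
Vertex 7 has neighbors [6], degree = 1.
Handshaking lemma: 2 * 11 = 22.
A tree on 9 vertices has 8 edges. This graph has 11 edges (3 extra). Not a tree.
Number of triangles = 2.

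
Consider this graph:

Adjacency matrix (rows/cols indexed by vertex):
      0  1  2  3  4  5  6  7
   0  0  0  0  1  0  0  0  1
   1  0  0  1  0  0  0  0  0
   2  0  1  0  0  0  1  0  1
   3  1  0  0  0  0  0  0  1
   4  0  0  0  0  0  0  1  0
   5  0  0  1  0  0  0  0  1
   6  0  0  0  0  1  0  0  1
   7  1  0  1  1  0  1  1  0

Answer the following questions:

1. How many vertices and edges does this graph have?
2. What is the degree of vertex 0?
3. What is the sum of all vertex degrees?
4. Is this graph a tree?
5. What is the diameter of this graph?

Count: 8 vertices, 9 edges.
Vertex 0 has neighbors [3, 7], degree = 2.
Handshaking lemma: 2 * 9 = 18.
A tree on 8 vertices has 7 edges. This graph has 9 edges (2 extra). Not a tree.
Diameter (longest shortest path) = 4.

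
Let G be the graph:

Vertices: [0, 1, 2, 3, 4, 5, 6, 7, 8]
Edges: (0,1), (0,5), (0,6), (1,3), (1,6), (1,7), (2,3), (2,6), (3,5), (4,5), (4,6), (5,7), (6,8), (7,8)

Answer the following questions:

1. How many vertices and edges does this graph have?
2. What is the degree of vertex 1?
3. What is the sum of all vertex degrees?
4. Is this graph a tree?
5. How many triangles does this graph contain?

Count: 9 vertices, 14 edges.
Vertex 1 has neighbors [0, 3, 6, 7], degree = 4.
Handshaking lemma: 2 * 14 = 28.
A tree on 9 vertices has 8 edges. This graph has 14 edges (6 extra). Not a tree.
Number of triangles = 1.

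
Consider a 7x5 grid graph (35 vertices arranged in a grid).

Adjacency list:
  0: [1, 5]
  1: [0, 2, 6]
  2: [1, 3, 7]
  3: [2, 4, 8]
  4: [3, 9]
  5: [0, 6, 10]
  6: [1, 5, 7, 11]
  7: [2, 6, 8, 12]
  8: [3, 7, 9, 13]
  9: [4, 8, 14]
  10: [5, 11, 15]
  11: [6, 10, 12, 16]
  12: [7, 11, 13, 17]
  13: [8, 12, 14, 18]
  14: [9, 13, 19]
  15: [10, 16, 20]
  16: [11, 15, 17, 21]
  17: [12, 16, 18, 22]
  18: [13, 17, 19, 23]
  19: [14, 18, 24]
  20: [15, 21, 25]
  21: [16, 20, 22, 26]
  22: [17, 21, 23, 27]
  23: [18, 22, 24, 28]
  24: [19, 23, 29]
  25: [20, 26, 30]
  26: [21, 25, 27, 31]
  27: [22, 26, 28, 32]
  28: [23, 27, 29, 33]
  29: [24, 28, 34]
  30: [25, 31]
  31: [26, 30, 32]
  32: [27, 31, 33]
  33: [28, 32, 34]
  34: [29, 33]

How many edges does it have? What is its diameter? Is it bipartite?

A 7x5 grid has 30 vertical edges and 28 horizontal edges.
Total edges = 30 + 28 = 58.
Diameter = (7-1) + (5-1) = 10 (corner to opposite corner).
Grid graphs are bipartite (checkerboard coloring).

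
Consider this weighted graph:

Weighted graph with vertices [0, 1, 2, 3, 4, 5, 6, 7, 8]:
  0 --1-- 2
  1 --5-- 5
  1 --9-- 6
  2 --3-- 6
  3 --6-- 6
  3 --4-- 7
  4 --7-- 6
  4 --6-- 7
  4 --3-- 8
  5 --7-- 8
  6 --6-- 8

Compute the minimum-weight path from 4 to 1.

Using Dijkstra's algorithm from vertex 4:
Shortest path: 4 -> 8 -> 5 -> 1
Total weight: 3 + 7 + 5 = 15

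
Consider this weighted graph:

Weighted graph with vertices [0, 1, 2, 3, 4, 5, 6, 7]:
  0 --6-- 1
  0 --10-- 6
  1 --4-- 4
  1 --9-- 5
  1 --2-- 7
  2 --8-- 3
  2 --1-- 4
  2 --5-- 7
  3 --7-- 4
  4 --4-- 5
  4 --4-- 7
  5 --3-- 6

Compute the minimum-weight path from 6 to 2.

Using Dijkstra's algorithm from vertex 6:
Shortest path: 6 -> 5 -> 4 -> 2
Total weight: 3 + 4 + 1 = 8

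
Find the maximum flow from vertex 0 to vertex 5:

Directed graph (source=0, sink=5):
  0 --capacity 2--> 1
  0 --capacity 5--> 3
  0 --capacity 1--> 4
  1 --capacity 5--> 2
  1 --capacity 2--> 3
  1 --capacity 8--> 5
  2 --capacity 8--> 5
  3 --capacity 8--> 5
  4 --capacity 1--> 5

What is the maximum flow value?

Computing max flow:
  Flow on (0->1): 2/2
  Flow on (0->3): 5/5
  Flow on (0->4): 1/1
  Flow on (1->5): 2/8
  Flow on (3->5): 5/8
  Flow on (4->5): 1/1
Maximum flow = 8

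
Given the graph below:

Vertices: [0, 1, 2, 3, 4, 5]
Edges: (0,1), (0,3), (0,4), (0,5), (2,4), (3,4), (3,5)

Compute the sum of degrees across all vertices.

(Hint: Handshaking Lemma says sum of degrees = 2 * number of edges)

Count edges: 7 edges.
By Handshaking Lemma: sum of degrees = 2 * 7 = 14.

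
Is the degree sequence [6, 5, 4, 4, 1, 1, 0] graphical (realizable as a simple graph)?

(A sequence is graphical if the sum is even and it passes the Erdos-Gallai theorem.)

Sum of degrees = 21. Sum is odd, so the sequence is NOT graphical.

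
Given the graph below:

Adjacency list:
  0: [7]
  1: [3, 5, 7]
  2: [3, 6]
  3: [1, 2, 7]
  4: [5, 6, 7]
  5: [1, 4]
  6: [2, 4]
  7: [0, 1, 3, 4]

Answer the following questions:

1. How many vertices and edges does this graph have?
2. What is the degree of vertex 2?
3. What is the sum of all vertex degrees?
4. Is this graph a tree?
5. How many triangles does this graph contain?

Count: 8 vertices, 10 edges.
Vertex 2 has neighbors [3, 6], degree = 2.
Handshaking lemma: 2 * 10 = 20.
A tree on 8 vertices has 7 edges. This graph has 10 edges (3 extra). Not a tree.
Number of triangles = 1.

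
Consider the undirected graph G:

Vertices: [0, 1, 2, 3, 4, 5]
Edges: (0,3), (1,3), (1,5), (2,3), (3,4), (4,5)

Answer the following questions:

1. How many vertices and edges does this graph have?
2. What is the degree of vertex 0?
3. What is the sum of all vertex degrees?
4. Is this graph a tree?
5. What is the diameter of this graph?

Count: 6 vertices, 6 edges.
Vertex 0 has neighbors [3], degree = 1.
Handshaking lemma: 2 * 6 = 12.
A tree on 6 vertices has 5 edges. This graph has 6 edges (1 extra). Not a tree.
Diameter (longest shortest path) = 3.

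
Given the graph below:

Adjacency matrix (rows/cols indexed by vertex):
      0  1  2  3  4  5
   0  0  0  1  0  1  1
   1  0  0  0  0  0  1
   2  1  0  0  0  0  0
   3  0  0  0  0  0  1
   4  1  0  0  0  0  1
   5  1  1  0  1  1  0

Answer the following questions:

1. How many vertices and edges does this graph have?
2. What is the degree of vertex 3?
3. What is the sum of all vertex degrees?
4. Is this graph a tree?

Count: 6 vertices, 6 edges.
Vertex 3 has neighbors [5], degree = 1.
Handshaking lemma: 2 * 6 = 12.
A tree on 6 vertices has 5 edges. This graph has 6 edges (1 extra). Not a tree.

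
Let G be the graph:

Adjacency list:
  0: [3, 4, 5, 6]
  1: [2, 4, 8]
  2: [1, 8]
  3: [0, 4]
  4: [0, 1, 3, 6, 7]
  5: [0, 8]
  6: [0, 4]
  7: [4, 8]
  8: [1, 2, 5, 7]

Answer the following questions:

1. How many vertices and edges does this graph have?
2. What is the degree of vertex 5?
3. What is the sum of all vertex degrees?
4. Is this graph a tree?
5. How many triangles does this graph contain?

Count: 9 vertices, 13 edges.
Vertex 5 has neighbors [0, 8], degree = 2.
Handshaking lemma: 2 * 13 = 26.
A tree on 9 vertices has 8 edges. This graph has 13 edges (5 extra). Not a tree.
Number of triangles = 3.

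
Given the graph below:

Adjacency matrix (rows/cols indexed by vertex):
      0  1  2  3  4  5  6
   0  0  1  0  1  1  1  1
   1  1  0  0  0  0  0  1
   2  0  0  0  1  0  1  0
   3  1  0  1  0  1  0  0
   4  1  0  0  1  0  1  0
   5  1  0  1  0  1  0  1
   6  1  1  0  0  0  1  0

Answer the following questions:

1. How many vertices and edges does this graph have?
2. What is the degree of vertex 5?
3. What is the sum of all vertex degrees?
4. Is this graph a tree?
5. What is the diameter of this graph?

Count: 7 vertices, 11 edges.
Vertex 5 has neighbors [0, 2, 4, 6], degree = 4.
Handshaking lemma: 2 * 11 = 22.
A tree on 7 vertices has 6 edges. This graph has 11 edges (5 extra). Not a tree.
Diameter (longest shortest path) = 3.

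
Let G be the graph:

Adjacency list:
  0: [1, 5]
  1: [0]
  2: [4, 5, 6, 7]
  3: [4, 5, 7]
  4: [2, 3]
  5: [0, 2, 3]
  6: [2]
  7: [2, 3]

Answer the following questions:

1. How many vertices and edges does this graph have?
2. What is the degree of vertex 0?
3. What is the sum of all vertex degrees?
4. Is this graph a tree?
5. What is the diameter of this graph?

Count: 8 vertices, 9 edges.
Vertex 0 has neighbors [1, 5], degree = 2.
Handshaking lemma: 2 * 9 = 18.
A tree on 8 vertices has 7 edges. This graph has 9 edges (2 extra). Not a tree.
Diameter (longest shortest path) = 4.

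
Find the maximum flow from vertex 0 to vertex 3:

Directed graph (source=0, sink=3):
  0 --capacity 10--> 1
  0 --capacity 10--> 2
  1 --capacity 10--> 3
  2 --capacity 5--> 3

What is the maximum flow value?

Computing max flow:
  Flow on (0->1): 10/10
  Flow on (0->2): 5/10
  Flow on (1->3): 10/10
  Flow on (2->3): 5/5
Maximum flow = 15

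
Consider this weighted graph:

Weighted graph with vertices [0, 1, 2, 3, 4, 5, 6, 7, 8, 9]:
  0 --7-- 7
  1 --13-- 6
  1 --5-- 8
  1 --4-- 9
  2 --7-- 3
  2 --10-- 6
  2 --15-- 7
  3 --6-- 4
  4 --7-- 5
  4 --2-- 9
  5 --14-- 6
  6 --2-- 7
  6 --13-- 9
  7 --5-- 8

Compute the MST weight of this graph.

Applying Kruskal's algorithm (sort edges by weight, add if no cycle):
  Add (4,9) w=2
  Add (6,7) w=2
  Add (1,9) w=4
  Add (1,8) w=5
  Add (7,8) w=5
  Add (3,4) w=6
  Add (0,7) w=7
  Add (2,3) w=7
  Add (4,5) w=7
  Skip (2,6) w=10 (creates cycle)
  Skip (1,6) w=13 (creates cycle)
  Skip (6,9) w=13 (creates cycle)
  Skip (5,6) w=14 (creates cycle)
  Skip (2,7) w=15 (creates cycle)
MST weight = 45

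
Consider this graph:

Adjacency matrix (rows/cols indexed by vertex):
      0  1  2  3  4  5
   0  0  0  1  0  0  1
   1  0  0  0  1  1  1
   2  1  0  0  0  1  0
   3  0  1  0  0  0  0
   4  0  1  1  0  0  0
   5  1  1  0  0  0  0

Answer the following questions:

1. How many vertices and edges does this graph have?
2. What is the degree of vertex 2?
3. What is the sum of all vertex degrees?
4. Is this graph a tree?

Count: 6 vertices, 6 edges.
Vertex 2 has neighbors [0, 4], degree = 2.
Handshaking lemma: 2 * 6 = 12.
A tree on 6 vertices has 5 edges. This graph has 6 edges (1 extra). Not a tree.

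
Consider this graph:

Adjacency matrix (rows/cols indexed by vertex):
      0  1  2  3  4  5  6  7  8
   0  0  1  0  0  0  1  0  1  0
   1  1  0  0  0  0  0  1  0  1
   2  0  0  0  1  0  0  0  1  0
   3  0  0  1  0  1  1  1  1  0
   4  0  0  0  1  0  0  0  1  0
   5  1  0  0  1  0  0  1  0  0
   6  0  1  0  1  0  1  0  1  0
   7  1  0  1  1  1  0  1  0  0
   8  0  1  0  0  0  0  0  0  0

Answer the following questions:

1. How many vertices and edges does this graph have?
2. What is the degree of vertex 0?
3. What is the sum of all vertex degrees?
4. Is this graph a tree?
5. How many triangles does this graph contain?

Count: 9 vertices, 14 edges.
Vertex 0 has neighbors [1, 5, 7], degree = 3.
Handshaking lemma: 2 * 14 = 28.
A tree on 9 vertices has 8 edges. This graph has 14 edges (6 extra). Not a tree.
Number of triangles = 4.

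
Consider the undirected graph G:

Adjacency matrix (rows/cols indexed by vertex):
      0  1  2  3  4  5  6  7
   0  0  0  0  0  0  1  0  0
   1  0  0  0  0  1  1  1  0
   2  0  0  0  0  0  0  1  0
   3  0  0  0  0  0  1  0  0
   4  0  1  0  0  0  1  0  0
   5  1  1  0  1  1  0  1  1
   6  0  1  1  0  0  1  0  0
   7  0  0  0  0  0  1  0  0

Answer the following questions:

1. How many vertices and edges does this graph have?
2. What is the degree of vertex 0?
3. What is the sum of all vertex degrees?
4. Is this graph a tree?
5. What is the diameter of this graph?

Count: 8 vertices, 9 edges.
Vertex 0 has neighbors [5], degree = 1.
Handshaking lemma: 2 * 9 = 18.
A tree on 8 vertices has 7 edges. This graph has 9 edges (2 extra). Not a tree.
Diameter (longest shortest path) = 3.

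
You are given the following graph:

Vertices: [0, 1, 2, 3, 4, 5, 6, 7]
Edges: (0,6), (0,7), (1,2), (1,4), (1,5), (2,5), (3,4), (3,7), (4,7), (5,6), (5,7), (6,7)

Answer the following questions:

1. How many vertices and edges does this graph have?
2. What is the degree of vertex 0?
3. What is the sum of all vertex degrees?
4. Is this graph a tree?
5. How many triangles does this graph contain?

Count: 8 vertices, 12 edges.
Vertex 0 has neighbors [6, 7], degree = 2.
Handshaking lemma: 2 * 12 = 24.
A tree on 8 vertices has 7 edges. This graph has 12 edges (5 extra). Not a tree.
Number of triangles = 4.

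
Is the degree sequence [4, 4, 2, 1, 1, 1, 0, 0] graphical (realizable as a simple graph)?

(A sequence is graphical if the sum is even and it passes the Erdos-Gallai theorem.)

Sum of degrees = 13. Sum is odd, so the sequence is NOT graphical.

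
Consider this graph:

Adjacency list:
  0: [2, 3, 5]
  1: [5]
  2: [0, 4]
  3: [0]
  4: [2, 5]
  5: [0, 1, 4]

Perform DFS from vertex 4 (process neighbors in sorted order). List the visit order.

DFS from vertex 4 (neighbors processed in ascending order):
Visit order: 4, 2, 0, 3, 5, 1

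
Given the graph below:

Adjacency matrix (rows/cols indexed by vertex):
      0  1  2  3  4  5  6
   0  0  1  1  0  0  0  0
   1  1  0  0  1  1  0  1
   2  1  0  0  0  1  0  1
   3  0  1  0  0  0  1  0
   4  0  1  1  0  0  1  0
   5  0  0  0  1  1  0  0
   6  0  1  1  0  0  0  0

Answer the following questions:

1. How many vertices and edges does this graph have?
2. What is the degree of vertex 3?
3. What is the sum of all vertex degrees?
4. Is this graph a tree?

Count: 7 vertices, 9 edges.
Vertex 3 has neighbors [1, 5], degree = 2.
Handshaking lemma: 2 * 9 = 18.
A tree on 7 vertices has 6 edges. This graph has 9 edges (3 extra). Not a tree.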